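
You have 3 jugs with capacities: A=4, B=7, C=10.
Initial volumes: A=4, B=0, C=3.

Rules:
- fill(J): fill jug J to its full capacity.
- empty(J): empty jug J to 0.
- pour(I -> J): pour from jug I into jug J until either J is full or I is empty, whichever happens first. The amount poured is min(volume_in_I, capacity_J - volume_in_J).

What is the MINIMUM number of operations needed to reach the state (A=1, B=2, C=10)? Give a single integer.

Answer: 8

Derivation:
BFS from (A=4, B=0, C=3). One shortest path:
  1. empty(A) -> (A=0 B=0 C=3)
  2. pour(C -> A) -> (A=3 B=0 C=0)
  3. fill(C) -> (A=3 B=0 C=10)
  4. pour(C -> A) -> (A=4 B=0 C=9)
  5. pour(A -> B) -> (A=0 B=4 C=9)
  6. pour(C -> A) -> (A=4 B=4 C=5)
  7. pour(A -> B) -> (A=1 B=7 C=5)
  8. pour(B -> C) -> (A=1 B=2 C=10)
Reached target in 8 moves.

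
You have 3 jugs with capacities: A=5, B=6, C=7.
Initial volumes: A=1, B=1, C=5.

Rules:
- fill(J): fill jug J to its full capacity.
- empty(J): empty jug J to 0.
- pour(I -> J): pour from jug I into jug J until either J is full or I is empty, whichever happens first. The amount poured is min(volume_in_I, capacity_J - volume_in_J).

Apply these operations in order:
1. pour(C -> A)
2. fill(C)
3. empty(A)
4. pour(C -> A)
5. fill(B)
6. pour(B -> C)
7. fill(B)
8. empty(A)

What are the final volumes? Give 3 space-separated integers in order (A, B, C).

Answer: 0 6 7

Derivation:
Step 1: pour(C -> A) -> (A=5 B=1 C=1)
Step 2: fill(C) -> (A=5 B=1 C=7)
Step 3: empty(A) -> (A=0 B=1 C=7)
Step 4: pour(C -> A) -> (A=5 B=1 C=2)
Step 5: fill(B) -> (A=5 B=6 C=2)
Step 6: pour(B -> C) -> (A=5 B=1 C=7)
Step 7: fill(B) -> (A=5 B=6 C=7)
Step 8: empty(A) -> (A=0 B=6 C=7)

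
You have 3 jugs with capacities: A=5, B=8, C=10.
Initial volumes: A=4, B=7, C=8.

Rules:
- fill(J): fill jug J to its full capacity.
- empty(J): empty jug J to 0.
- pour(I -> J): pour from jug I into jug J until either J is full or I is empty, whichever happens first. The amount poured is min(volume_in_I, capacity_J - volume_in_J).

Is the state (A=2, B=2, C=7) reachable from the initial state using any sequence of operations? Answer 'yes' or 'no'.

Answer: no

Derivation:
BFS explored all 343 reachable states.
Reachable set includes: (0,0,0), (0,0,1), (0,0,2), (0,0,3), (0,0,4), (0,0,5), (0,0,6), (0,0,7), (0,0,8), (0,0,9), (0,0,10), (0,1,0) ...
Target (A=2, B=2, C=7) not in reachable set → no.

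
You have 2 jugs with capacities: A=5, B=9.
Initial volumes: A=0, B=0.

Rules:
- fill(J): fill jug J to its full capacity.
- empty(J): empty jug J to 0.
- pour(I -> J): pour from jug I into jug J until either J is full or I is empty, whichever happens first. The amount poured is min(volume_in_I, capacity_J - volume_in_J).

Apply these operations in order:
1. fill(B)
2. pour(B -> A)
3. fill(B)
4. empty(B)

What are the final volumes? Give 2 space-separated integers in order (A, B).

Answer: 5 0

Derivation:
Step 1: fill(B) -> (A=0 B=9)
Step 2: pour(B -> A) -> (A=5 B=4)
Step 3: fill(B) -> (A=5 B=9)
Step 4: empty(B) -> (A=5 B=0)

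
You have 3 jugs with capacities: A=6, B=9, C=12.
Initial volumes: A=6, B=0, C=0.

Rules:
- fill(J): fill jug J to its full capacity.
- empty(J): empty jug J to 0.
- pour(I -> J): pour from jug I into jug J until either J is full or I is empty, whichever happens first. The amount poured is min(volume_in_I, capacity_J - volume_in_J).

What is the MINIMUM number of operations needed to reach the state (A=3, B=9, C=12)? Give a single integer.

BFS from (A=6, B=0, C=0). One shortest path:
  1. fill(B) -> (A=6 B=9 C=0)
  2. pour(B -> C) -> (A=6 B=0 C=9)
  3. fill(B) -> (A=6 B=9 C=9)
  4. pour(A -> C) -> (A=3 B=9 C=12)
Reached target in 4 moves.

Answer: 4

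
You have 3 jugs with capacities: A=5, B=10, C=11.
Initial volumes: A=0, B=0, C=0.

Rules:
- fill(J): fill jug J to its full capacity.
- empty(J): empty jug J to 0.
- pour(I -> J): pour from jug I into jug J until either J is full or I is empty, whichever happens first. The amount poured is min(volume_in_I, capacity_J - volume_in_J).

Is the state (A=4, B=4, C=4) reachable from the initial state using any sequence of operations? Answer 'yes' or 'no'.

Answer: no

Derivation:
BFS explored all 432 reachable states.
Reachable set includes: (0,0,0), (0,0,1), (0,0,2), (0,0,3), (0,0,4), (0,0,5), (0,0,6), (0,0,7), (0,0,8), (0,0,9), (0,0,10), (0,0,11) ...
Target (A=4, B=4, C=4) not in reachable set → no.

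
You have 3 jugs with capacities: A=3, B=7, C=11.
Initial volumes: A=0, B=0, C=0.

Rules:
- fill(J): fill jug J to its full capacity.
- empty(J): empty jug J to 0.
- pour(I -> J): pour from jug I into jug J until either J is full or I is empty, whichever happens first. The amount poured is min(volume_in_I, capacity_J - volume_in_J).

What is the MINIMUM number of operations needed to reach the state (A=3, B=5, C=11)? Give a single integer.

BFS from (A=0, B=0, C=0). One shortest path:
  1. fill(C) -> (A=0 B=0 C=11)
  2. pour(C -> A) -> (A=3 B=0 C=8)
  3. empty(A) -> (A=0 B=0 C=8)
  4. pour(C -> A) -> (A=3 B=0 C=5)
  5. pour(C -> B) -> (A=3 B=5 C=0)
  6. fill(C) -> (A=3 B=5 C=11)
Reached target in 6 moves.

Answer: 6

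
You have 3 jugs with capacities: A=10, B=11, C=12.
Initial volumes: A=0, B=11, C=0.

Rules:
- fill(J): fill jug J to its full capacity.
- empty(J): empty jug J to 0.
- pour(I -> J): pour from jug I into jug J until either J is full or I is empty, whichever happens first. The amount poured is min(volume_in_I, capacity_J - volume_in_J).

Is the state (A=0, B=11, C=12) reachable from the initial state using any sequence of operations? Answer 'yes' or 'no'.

BFS from (A=0, B=11, C=0):
  1. fill(C) -> (A=0 B=11 C=12)
Target reached → yes.

Answer: yes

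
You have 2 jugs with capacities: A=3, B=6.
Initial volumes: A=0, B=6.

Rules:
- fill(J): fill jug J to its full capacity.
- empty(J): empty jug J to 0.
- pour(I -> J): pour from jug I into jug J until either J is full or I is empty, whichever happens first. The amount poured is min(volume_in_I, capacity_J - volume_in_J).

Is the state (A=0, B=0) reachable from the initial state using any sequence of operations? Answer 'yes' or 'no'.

Answer: yes

Derivation:
BFS from (A=0, B=6):
  1. empty(B) -> (A=0 B=0)
Target reached → yes.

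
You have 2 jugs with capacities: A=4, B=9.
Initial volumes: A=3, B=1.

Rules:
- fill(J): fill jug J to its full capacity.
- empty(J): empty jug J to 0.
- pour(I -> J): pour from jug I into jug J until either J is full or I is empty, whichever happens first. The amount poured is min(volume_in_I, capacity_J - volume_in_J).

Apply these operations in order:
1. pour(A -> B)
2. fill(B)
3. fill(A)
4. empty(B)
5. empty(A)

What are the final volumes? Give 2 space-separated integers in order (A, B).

Answer: 0 0

Derivation:
Step 1: pour(A -> B) -> (A=0 B=4)
Step 2: fill(B) -> (A=0 B=9)
Step 3: fill(A) -> (A=4 B=9)
Step 4: empty(B) -> (A=4 B=0)
Step 5: empty(A) -> (A=0 B=0)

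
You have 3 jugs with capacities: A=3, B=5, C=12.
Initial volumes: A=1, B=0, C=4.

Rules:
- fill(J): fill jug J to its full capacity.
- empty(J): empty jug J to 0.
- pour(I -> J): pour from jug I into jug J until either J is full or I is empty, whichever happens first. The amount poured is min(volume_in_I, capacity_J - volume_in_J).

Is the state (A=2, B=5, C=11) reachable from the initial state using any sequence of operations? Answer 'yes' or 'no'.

Answer: yes

Derivation:
BFS from (A=1, B=0, C=4):
  1. fill(C) -> (A=1 B=0 C=12)
  2. pour(A -> B) -> (A=0 B=1 C=12)
  3. pour(C -> B) -> (A=0 B=5 C=8)
  4. pour(B -> A) -> (A=3 B=2 C=8)
  5. pour(A -> C) -> (A=0 B=2 C=11)
  6. pour(B -> A) -> (A=2 B=0 C=11)
  7. fill(B) -> (A=2 B=5 C=11)
Target reached → yes.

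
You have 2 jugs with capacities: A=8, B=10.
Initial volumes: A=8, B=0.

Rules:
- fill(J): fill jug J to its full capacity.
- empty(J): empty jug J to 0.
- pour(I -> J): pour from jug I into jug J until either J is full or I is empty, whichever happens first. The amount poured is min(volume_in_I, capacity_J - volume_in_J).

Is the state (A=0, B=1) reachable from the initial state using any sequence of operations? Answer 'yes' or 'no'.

Answer: no

Derivation:
BFS explored all 18 reachable states.
Reachable set includes: (0,0), (0,2), (0,4), (0,6), (0,8), (0,10), (2,0), (2,10), (4,0), (4,10), (6,0), (6,10) ...
Target (A=0, B=1) not in reachable set → no.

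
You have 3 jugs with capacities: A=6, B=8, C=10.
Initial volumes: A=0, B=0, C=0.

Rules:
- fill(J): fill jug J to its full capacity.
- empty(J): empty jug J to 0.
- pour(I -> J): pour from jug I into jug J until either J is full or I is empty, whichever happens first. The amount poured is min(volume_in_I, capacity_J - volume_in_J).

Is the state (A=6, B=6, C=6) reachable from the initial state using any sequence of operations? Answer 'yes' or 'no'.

BFS from (A=0, B=0, C=0):
  1. fill(A) -> (A=6 B=0 C=0)
  2. pour(A -> B) -> (A=0 B=6 C=0)
  3. fill(A) -> (A=6 B=6 C=0)
  4. pour(A -> C) -> (A=0 B=6 C=6)
  5. fill(A) -> (A=6 B=6 C=6)
Target reached → yes.

Answer: yes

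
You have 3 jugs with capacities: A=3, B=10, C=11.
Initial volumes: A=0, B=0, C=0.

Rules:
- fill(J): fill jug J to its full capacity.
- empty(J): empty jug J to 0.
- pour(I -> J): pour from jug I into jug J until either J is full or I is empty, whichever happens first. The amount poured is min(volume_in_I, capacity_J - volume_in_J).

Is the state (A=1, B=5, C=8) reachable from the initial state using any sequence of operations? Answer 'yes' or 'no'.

Answer: no

Derivation:
BFS explored all 348 reachable states.
Reachable set includes: (0,0,0), (0,0,1), (0,0,2), (0,0,3), (0,0,4), (0,0,5), (0,0,6), (0,0,7), (0,0,8), (0,0,9), (0,0,10), (0,0,11) ...
Target (A=1, B=5, C=8) not in reachable set → no.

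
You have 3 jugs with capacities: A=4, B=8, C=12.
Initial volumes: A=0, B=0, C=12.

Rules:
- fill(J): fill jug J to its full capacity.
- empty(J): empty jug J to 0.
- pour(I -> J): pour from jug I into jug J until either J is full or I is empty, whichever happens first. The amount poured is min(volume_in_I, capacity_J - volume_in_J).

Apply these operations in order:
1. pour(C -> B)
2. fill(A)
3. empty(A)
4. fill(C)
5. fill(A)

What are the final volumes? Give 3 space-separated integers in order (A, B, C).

Step 1: pour(C -> B) -> (A=0 B=8 C=4)
Step 2: fill(A) -> (A=4 B=8 C=4)
Step 3: empty(A) -> (A=0 B=8 C=4)
Step 4: fill(C) -> (A=0 B=8 C=12)
Step 5: fill(A) -> (A=4 B=8 C=12)

Answer: 4 8 12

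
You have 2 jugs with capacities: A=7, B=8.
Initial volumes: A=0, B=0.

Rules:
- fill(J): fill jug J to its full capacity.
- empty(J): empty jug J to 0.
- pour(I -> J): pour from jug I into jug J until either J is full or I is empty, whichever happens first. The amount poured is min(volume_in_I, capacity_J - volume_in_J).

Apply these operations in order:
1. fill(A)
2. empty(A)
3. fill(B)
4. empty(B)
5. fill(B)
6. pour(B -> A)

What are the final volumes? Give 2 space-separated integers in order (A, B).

Answer: 7 1

Derivation:
Step 1: fill(A) -> (A=7 B=0)
Step 2: empty(A) -> (A=0 B=0)
Step 3: fill(B) -> (A=0 B=8)
Step 4: empty(B) -> (A=0 B=0)
Step 5: fill(B) -> (A=0 B=8)
Step 6: pour(B -> A) -> (A=7 B=1)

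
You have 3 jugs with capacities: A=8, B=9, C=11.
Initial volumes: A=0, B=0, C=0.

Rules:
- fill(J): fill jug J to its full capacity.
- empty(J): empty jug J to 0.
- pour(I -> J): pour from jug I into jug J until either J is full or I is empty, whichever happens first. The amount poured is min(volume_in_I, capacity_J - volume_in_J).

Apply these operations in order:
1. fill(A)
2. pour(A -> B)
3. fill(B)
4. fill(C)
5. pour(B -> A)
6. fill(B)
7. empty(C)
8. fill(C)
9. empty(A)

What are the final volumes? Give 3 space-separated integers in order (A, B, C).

Step 1: fill(A) -> (A=8 B=0 C=0)
Step 2: pour(A -> B) -> (A=0 B=8 C=0)
Step 3: fill(B) -> (A=0 B=9 C=0)
Step 4: fill(C) -> (A=0 B=9 C=11)
Step 5: pour(B -> A) -> (A=8 B=1 C=11)
Step 6: fill(B) -> (A=8 B=9 C=11)
Step 7: empty(C) -> (A=8 B=9 C=0)
Step 8: fill(C) -> (A=8 B=9 C=11)
Step 9: empty(A) -> (A=0 B=9 C=11)

Answer: 0 9 11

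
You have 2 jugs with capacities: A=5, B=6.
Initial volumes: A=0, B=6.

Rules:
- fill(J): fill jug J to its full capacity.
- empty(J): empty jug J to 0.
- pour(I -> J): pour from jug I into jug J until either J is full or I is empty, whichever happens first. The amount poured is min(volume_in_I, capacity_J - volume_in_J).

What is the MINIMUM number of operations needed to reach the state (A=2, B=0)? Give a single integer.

BFS from (A=0, B=6). One shortest path:
  1. pour(B -> A) -> (A=5 B=1)
  2. empty(A) -> (A=0 B=1)
  3. pour(B -> A) -> (A=1 B=0)
  4. fill(B) -> (A=1 B=6)
  5. pour(B -> A) -> (A=5 B=2)
  6. empty(A) -> (A=0 B=2)
  7. pour(B -> A) -> (A=2 B=0)
Reached target in 7 moves.

Answer: 7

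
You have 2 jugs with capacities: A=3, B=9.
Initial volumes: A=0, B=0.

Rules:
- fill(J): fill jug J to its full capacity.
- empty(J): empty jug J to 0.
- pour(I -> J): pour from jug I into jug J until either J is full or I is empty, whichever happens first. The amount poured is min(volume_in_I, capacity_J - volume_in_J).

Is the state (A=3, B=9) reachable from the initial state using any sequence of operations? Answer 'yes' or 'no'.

Answer: yes

Derivation:
BFS from (A=0, B=0):
  1. fill(A) -> (A=3 B=0)
  2. fill(B) -> (A=3 B=9)
Target reached → yes.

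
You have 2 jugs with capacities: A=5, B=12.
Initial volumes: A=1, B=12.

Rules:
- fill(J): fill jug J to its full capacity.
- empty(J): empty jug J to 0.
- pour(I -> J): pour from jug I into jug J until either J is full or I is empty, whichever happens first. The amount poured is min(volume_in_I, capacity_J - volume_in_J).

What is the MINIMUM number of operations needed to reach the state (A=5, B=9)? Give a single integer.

BFS from (A=1, B=12). One shortest path:
  1. empty(A) -> (A=0 B=12)
  2. pour(B -> A) -> (A=5 B=7)
  3. empty(A) -> (A=0 B=7)
  4. pour(B -> A) -> (A=5 B=2)
  5. empty(A) -> (A=0 B=2)
  6. pour(B -> A) -> (A=2 B=0)
  7. fill(B) -> (A=2 B=12)
  8. pour(B -> A) -> (A=5 B=9)
Reached target in 8 moves.

Answer: 8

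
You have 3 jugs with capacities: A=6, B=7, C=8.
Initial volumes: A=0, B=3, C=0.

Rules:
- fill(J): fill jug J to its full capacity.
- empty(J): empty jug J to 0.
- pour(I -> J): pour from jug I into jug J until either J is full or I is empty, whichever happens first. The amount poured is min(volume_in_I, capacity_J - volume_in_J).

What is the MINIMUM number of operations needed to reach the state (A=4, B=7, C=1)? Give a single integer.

Answer: 6

Derivation:
BFS from (A=0, B=3, C=0). One shortest path:
  1. fill(A) -> (A=6 B=3 C=0)
  2. empty(B) -> (A=6 B=0 C=0)
  3. pour(A -> C) -> (A=0 B=0 C=6)
  4. fill(A) -> (A=6 B=0 C=6)
  5. pour(A -> C) -> (A=4 B=0 C=8)
  6. pour(C -> B) -> (A=4 B=7 C=1)
Reached target in 6 moves.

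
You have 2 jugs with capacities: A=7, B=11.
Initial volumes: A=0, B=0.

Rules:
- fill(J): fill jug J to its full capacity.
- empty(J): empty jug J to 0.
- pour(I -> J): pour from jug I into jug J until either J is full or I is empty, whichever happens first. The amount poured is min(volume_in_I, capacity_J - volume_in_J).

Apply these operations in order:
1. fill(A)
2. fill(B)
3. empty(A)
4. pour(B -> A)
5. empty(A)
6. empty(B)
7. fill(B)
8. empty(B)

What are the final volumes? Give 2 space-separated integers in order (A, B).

Step 1: fill(A) -> (A=7 B=0)
Step 2: fill(B) -> (A=7 B=11)
Step 3: empty(A) -> (A=0 B=11)
Step 4: pour(B -> A) -> (A=7 B=4)
Step 5: empty(A) -> (A=0 B=4)
Step 6: empty(B) -> (A=0 B=0)
Step 7: fill(B) -> (A=0 B=11)
Step 8: empty(B) -> (A=0 B=0)

Answer: 0 0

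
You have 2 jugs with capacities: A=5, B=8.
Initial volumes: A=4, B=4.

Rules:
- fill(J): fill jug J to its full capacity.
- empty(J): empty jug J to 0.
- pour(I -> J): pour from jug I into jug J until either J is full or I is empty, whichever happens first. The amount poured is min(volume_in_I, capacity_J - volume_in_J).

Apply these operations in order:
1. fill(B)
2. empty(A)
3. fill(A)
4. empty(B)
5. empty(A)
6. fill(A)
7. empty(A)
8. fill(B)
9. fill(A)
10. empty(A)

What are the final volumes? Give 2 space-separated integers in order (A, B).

Answer: 0 8

Derivation:
Step 1: fill(B) -> (A=4 B=8)
Step 2: empty(A) -> (A=0 B=8)
Step 3: fill(A) -> (A=5 B=8)
Step 4: empty(B) -> (A=5 B=0)
Step 5: empty(A) -> (A=0 B=0)
Step 6: fill(A) -> (A=5 B=0)
Step 7: empty(A) -> (A=0 B=0)
Step 8: fill(B) -> (A=0 B=8)
Step 9: fill(A) -> (A=5 B=8)
Step 10: empty(A) -> (A=0 B=8)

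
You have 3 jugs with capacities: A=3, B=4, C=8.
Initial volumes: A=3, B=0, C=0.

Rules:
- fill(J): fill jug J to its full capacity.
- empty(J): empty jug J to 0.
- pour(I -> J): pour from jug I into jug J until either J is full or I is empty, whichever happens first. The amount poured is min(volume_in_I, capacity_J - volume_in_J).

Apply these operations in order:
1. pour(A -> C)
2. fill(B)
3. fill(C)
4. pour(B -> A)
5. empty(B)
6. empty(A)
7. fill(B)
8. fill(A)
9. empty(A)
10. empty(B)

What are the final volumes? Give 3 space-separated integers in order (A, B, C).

Step 1: pour(A -> C) -> (A=0 B=0 C=3)
Step 2: fill(B) -> (A=0 B=4 C=3)
Step 3: fill(C) -> (A=0 B=4 C=8)
Step 4: pour(B -> A) -> (A=3 B=1 C=8)
Step 5: empty(B) -> (A=3 B=0 C=8)
Step 6: empty(A) -> (A=0 B=0 C=8)
Step 7: fill(B) -> (A=0 B=4 C=8)
Step 8: fill(A) -> (A=3 B=4 C=8)
Step 9: empty(A) -> (A=0 B=4 C=8)
Step 10: empty(B) -> (A=0 B=0 C=8)

Answer: 0 0 8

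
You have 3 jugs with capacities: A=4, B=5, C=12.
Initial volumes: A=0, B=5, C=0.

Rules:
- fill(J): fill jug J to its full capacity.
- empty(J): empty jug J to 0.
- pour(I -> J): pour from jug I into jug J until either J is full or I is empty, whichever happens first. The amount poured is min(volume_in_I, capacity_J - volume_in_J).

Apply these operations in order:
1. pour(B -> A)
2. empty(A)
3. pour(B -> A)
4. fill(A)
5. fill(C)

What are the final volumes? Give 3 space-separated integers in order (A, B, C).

Step 1: pour(B -> A) -> (A=4 B=1 C=0)
Step 2: empty(A) -> (A=0 B=1 C=0)
Step 3: pour(B -> A) -> (A=1 B=0 C=0)
Step 4: fill(A) -> (A=4 B=0 C=0)
Step 5: fill(C) -> (A=4 B=0 C=12)

Answer: 4 0 12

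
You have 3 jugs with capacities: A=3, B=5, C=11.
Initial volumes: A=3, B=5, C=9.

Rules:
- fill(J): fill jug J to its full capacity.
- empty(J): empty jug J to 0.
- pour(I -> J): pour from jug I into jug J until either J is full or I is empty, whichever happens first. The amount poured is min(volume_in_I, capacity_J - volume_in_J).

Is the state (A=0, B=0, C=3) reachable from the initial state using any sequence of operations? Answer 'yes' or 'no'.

Answer: yes

Derivation:
BFS from (A=3, B=5, C=9):
  1. empty(B) -> (A=3 B=0 C=9)
  2. empty(C) -> (A=3 B=0 C=0)
  3. pour(A -> C) -> (A=0 B=0 C=3)
Target reached → yes.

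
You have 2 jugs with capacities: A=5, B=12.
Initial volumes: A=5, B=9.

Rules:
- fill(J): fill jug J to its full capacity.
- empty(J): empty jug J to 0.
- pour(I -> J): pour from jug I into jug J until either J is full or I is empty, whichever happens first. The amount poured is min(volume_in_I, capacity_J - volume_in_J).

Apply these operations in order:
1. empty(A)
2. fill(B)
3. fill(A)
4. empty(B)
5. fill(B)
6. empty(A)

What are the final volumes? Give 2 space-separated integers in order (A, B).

Step 1: empty(A) -> (A=0 B=9)
Step 2: fill(B) -> (A=0 B=12)
Step 3: fill(A) -> (A=5 B=12)
Step 4: empty(B) -> (A=5 B=0)
Step 5: fill(B) -> (A=5 B=12)
Step 6: empty(A) -> (A=0 B=12)

Answer: 0 12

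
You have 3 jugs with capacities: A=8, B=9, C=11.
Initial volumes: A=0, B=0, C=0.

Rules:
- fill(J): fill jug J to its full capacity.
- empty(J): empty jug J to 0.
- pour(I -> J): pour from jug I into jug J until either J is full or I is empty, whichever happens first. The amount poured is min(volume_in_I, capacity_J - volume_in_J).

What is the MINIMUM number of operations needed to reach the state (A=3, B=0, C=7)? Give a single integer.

BFS from (A=0, B=0, C=0). One shortest path:
  1. fill(B) -> (A=0 B=9 C=0)
  2. pour(B -> C) -> (A=0 B=0 C=9)
  3. fill(B) -> (A=0 B=9 C=9)
  4. pour(B -> C) -> (A=0 B=7 C=11)
  5. pour(C -> A) -> (A=8 B=7 C=3)
  6. empty(A) -> (A=0 B=7 C=3)
  7. pour(C -> A) -> (A=3 B=7 C=0)
  8. pour(B -> C) -> (A=3 B=0 C=7)
Reached target in 8 moves.

Answer: 8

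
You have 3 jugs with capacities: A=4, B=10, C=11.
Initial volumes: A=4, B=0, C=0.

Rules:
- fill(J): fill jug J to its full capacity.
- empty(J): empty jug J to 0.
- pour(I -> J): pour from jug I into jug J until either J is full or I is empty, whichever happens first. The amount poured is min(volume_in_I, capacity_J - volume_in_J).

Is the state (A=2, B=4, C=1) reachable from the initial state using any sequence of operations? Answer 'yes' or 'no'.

BFS explored all 390 reachable states.
Reachable set includes: (0,0,0), (0,0,1), (0,0,2), (0,0,3), (0,0,4), (0,0,5), (0,0,6), (0,0,7), (0,0,8), (0,0,9), (0,0,10), (0,0,11) ...
Target (A=2, B=4, C=1) not in reachable set → no.

Answer: no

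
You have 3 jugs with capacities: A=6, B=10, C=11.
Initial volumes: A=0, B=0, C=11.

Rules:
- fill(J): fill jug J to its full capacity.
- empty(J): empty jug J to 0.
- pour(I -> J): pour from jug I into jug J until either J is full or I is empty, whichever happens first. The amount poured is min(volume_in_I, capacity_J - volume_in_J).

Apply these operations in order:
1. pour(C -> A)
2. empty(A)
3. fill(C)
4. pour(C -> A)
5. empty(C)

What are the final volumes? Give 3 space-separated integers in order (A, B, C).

Answer: 6 0 0

Derivation:
Step 1: pour(C -> A) -> (A=6 B=0 C=5)
Step 2: empty(A) -> (A=0 B=0 C=5)
Step 3: fill(C) -> (A=0 B=0 C=11)
Step 4: pour(C -> A) -> (A=6 B=0 C=5)
Step 5: empty(C) -> (A=6 B=0 C=0)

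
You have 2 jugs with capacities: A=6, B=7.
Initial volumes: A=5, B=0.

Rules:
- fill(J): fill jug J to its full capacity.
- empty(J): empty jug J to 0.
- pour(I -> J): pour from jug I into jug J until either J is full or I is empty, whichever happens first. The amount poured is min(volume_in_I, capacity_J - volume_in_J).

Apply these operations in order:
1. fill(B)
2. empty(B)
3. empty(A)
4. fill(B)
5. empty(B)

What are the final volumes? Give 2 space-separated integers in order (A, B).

Step 1: fill(B) -> (A=5 B=7)
Step 2: empty(B) -> (A=5 B=0)
Step 3: empty(A) -> (A=0 B=0)
Step 4: fill(B) -> (A=0 B=7)
Step 5: empty(B) -> (A=0 B=0)

Answer: 0 0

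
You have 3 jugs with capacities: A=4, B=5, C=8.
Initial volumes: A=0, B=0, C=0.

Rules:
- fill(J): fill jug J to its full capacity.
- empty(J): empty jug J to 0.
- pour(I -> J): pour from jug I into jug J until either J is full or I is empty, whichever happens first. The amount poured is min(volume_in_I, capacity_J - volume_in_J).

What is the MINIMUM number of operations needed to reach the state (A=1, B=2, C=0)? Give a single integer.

Answer: 8

Derivation:
BFS from (A=0, B=0, C=0). One shortest path:
  1. fill(C) -> (A=0 B=0 C=8)
  2. pour(C -> B) -> (A=0 B=5 C=3)
  3. pour(B -> A) -> (A=4 B=1 C=3)
  4. pour(A -> C) -> (A=0 B=1 C=7)
  5. pour(B -> A) -> (A=1 B=0 C=7)
  6. pour(C -> B) -> (A=1 B=5 C=2)
  7. empty(B) -> (A=1 B=0 C=2)
  8. pour(C -> B) -> (A=1 B=2 C=0)
Reached target in 8 moves.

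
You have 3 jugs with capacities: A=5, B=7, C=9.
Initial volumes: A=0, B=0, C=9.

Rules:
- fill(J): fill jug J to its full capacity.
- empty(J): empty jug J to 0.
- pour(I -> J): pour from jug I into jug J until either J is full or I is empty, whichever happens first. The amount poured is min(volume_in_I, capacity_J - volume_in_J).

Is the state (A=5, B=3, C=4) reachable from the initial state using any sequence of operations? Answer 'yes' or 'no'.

Answer: yes

Derivation:
BFS from (A=0, B=0, C=9):
  1. fill(A) -> (A=5 B=0 C=9)
  2. fill(B) -> (A=5 B=7 C=9)
  3. empty(C) -> (A=5 B=7 C=0)
  4. pour(A -> C) -> (A=0 B=7 C=5)
  5. pour(B -> C) -> (A=0 B=3 C=9)
  6. pour(C -> A) -> (A=5 B=3 C=4)
Target reached → yes.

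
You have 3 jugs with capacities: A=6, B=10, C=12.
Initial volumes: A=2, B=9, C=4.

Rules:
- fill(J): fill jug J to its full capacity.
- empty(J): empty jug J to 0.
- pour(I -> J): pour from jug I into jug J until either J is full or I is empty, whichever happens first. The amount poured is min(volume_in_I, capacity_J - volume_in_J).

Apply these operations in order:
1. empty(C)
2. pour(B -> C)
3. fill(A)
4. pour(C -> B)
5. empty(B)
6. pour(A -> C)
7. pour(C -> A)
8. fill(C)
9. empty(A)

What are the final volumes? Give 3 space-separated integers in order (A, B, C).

Step 1: empty(C) -> (A=2 B=9 C=0)
Step 2: pour(B -> C) -> (A=2 B=0 C=9)
Step 3: fill(A) -> (A=6 B=0 C=9)
Step 4: pour(C -> B) -> (A=6 B=9 C=0)
Step 5: empty(B) -> (A=6 B=0 C=0)
Step 6: pour(A -> C) -> (A=0 B=0 C=6)
Step 7: pour(C -> A) -> (A=6 B=0 C=0)
Step 8: fill(C) -> (A=6 B=0 C=12)
Step 9: empty(A) -> (A=0 B=0 C=12)

Answer: 0 0 12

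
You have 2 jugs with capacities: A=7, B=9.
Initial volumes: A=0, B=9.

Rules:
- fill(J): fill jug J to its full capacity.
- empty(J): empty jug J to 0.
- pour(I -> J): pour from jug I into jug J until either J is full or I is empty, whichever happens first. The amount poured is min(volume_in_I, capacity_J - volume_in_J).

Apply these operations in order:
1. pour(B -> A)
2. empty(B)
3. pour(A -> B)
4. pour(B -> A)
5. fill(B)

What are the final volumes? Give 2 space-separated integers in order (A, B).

Answer: 7 9

Derivation:
Step 1: pour(B -> A) -> (A=7 B=2)
Step 2: empty(B) -> (A=7 B=0)
Step 3: pour(A -> B) -> (A=0 B=7)
Step 4: pour(B -> A) -> (A=7 B=0)
Step 5: fill(B) -> (A=7 B=9)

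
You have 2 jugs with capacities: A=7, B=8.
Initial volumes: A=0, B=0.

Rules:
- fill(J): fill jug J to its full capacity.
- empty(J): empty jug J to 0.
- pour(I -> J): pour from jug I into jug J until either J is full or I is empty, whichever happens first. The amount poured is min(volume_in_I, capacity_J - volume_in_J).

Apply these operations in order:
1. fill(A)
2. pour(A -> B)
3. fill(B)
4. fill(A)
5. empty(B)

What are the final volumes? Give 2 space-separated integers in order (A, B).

Step 1: fill(A) -> (A=7 B=0)
Step 2: pour(A -> B) -> (A=0 B=7)
Step 3: fill(B) -> (A=0 B=8)
Step 4: fill(A) -> (A=7 B=8)
Step 5: empty(B) -> (A=7 B=0)

Answer: 7 0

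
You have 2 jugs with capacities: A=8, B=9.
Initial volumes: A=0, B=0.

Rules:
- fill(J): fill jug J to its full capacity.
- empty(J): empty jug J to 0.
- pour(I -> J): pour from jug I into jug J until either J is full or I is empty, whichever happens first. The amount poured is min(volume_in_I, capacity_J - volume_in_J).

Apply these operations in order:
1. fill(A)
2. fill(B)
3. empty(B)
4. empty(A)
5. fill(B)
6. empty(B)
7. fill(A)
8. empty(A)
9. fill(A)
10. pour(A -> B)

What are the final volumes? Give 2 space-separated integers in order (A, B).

Step 1: fill(A) -> (A=8 B=0)
Step 2: fill(B) -> (A=8 B=9)
Step 3: empty(B) -> (A=8 B=0)
Step 4: empty(A) -> (A=0 B=0)
Step 5: fill(B) -> (A=0 B=9)
Step 6: empty(B) -> (A=0 B=0)
Step 7: fill(A) -> (A=8 B=0)
Step 8: empty(A) -> (A=0 B=0)
Step 9: fill(A) -> (A=8 B=0)
Step 10: pour(A -> B) -> (A=0 B=8)

Answer: 0 8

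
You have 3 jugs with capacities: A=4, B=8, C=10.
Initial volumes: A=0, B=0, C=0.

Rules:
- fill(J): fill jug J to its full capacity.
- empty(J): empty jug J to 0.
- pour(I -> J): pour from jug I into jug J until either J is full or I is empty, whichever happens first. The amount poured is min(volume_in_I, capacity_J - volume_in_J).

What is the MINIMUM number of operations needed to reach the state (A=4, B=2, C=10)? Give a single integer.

BFS from (A=0, B=0, C=0). One shortest path:
  1. fill(A) -> (A=4 B=0 C=0)
  2. fill(B) -> (A=4 B=8 C=0)
  3. pour(A -> C) -> (A=0 B=8 C=4)
  4. fill(A) -> (A=4 B=8 C=4)
  5. pour(B -> C) -> (A=4 B=2 C=10)
Reached target in 5 moves.

Answer: 5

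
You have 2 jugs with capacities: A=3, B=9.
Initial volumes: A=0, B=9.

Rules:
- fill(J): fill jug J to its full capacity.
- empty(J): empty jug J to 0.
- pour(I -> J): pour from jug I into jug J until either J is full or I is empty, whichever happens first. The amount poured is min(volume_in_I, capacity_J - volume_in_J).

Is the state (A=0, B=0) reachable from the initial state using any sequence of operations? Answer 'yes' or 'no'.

Answer: yes

Derivation:
BFS from (A=0, B=9):
  1. empty(B) -> (A=0 B=0)
Target reached → yes.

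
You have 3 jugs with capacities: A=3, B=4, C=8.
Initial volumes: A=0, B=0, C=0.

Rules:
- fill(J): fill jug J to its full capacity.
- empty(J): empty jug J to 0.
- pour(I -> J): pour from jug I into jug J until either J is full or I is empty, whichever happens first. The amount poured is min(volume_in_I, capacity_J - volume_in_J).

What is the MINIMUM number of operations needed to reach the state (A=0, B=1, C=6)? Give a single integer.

Answer: 5

Derivation:
BFS from (A=0, B=0, C=0). One shortest path:
  1. fill(A) -> (A=3 B=0 C=0)
  2. fill(B) -> (A=3 B=4 C=0)
  3. pour(A -> C) -> (A=0 B=4 C=3)
  4. pour(B -> A) -> (A=3 B=1 C=3)
  5. pour(A -> C) -> (A=0 B=1 C=6)
Reached target in 5 moves.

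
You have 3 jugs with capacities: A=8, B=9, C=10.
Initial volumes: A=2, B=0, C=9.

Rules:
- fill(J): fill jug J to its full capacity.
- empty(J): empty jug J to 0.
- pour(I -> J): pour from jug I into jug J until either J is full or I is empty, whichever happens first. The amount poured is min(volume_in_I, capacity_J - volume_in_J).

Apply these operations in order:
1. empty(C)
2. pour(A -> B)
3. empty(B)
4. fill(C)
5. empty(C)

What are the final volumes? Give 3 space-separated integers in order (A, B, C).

Answer: 0 0 0

Derivation:
Step 1: empty(C) -> (A=2 B=0 C=0)
Step 2: pour(A -> B) -> (A=0 B=2 C=0)
Step 3: empty(B) -> (A=0 B=0 C=0)
Step 4: fill(C) -> (A=0 B=0 C=10)
Step 5: empty(C) -> (A=0 B=0 C=0)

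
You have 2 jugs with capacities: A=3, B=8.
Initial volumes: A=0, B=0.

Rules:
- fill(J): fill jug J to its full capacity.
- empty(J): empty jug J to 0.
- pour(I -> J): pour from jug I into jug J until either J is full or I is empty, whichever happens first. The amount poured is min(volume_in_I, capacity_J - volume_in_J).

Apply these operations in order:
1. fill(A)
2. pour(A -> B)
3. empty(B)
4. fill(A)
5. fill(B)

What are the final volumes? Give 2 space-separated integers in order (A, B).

Answer: 3 8

Derivation:
Step 1: fill(A) -> (A=3 B=0)
Step 2: pour(A -> B) -> (A=0 B=3)
Step 3: empty(B) -> (A=0 B=0)
Step 4: fill(A) -> (A=3 B=0)
Step 5: fill(B) -> (A=3 B=8)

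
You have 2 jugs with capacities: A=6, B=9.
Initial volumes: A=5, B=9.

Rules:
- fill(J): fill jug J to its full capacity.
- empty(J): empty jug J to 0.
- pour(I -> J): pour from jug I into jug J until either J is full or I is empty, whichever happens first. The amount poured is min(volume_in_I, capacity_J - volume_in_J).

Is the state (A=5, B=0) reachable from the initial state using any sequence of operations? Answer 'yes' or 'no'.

Answer: yes

Derivation:
BFS from (A=5, B=9):
  1. empty(B) -> (A=5 B=0)
Target reached → yes.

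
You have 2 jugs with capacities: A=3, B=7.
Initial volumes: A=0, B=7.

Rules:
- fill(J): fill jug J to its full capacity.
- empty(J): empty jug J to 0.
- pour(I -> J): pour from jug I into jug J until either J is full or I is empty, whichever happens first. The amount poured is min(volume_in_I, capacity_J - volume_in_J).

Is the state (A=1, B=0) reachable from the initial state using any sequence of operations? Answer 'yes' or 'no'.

BFS from (A=0, B=7):
  1. pour(B -> A) -> (A=3 B=4)
  2. empty(A) -> (A=0 B=4)
  3. pour(B -> A) -> (A=3 B=1)
  4. empty(A) -> (A=0 B=1)
  5. pour(B -> A) -> (A=1 B=0)
Target reached → yes.

Answer: yes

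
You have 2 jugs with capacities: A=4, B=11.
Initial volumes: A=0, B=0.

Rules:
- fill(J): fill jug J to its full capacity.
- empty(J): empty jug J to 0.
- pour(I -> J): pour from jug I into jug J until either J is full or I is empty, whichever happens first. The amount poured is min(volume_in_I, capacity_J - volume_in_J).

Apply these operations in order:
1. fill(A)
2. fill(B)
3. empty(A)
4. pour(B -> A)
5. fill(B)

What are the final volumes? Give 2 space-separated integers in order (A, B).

Answer: 4 11

Derivation:
Step 1: fill(A) -> (A=4 B=0)
Step 2: fill(B) -> (A=4 B=11)
Step 3: empty(A) -> (A=0 B=11)
Step 4: pour(B -> A) -> (A=4 B=7)
Step 5: fill(B) -> (A=4 B=11)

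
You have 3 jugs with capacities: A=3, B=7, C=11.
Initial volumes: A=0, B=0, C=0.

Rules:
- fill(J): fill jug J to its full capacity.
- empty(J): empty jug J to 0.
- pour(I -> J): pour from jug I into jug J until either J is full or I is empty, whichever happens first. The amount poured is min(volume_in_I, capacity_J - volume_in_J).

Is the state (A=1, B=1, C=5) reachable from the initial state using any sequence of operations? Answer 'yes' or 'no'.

Answer: no

Derivation:
BFS explored all 264 reachable states.
Reachable set includes: (0,0,0), (0,0,1), (0,0,2), (0,0,3), (0,0,4), (0,0,5), (0,0,6), (0,0,7), (0,0,8), (0,0,9), (0,0,10), (0,0,11) ...
Target (A=1, B=1, C=5) not in reachable set → no.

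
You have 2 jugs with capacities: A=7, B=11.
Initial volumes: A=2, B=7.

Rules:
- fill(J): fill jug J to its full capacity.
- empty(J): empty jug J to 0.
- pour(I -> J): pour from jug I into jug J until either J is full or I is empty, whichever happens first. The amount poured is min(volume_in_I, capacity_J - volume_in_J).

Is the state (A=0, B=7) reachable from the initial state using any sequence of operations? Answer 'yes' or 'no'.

Answer: yes

Derivation:
BFS from (A=2, B=7):
  1. empty(A) -> (A=0 B=7)
Target reached → yes.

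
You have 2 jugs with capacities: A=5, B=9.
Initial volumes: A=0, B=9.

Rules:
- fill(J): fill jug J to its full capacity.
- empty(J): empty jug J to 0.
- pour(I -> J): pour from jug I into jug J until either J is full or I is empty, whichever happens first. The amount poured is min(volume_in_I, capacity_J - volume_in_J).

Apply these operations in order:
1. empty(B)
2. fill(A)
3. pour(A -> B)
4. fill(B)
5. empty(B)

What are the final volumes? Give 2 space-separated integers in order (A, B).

Step 1: empty(B) -> (A=0 B=0)
Step 2: fill(A) -> (A=5 B=0)
Step 3: pour(A -> B) -> (A=0 B=5)
Step 4: fill(B) -> (A=0 B=9)
Step 5: empty(B) -> (A=0 B=0)

Answer: 0 0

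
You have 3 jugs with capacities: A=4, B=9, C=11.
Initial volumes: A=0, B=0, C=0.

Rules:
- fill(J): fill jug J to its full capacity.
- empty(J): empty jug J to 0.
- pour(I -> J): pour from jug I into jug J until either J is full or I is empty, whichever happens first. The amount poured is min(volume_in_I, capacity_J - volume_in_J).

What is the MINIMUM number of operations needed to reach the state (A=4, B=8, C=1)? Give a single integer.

BFS from (A=0, B=0, C=0). One shortest path:
  1. fill(A) -> (A=4 B=0 C=0)
  2. fill(B) -> (A=4 B=9 C=0)
  3. pour(B -> C) -> (A=4 B=0 C=9)
  4. pour(A -> B) -> (A=0 B=4 C=9)
  5. pour(C -> A) -> (A=4 B=4 C=5)
  6. pour(A -> B) -> (A=0 B=8 C=5)
  7. pour(C -> A) -> (A=4 B=8 C=1)
Reached target in 7 moves.

Answer: 7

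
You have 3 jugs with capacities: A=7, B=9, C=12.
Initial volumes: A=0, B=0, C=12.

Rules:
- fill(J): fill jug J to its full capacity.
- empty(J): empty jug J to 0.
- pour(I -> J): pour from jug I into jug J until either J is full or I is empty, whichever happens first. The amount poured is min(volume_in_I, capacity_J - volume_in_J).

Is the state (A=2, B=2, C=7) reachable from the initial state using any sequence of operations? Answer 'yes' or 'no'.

Answer: no

Derivation:
BFS explored all 512 reachable states.
Reachable set includes: (0,0,0), (0,0,1), (0,0,2), (0,0,3), (0,0,4), (0,0,5), (0,0,6), (0,0,7), (0,0,8), (0,0,9), (0,0,10), (0,0,11) ...
Target (A=2, B=2, C=7) not in reachable set → no.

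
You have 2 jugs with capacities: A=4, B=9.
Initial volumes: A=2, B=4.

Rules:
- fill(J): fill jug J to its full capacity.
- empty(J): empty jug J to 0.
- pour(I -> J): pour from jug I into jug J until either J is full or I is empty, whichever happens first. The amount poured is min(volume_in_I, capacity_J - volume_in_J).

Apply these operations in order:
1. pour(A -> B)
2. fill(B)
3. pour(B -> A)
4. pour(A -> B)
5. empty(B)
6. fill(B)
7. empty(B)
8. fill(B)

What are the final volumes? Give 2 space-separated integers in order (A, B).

Step 1: pour(A -> B) -> (A=0 B=6)
Step 2: fill(B) -> (A=0 B=9)
Step 3: pour(B -> A) -> (A=4 B=5)
Step 4: pour(A -> B) -> (A=0 B=9)
Step 5: empty(B) -> (A=0 B=0)
Step 6: fill(B) -> (A=0 B=9)
Step 7: empty(B) -> (A=0 B=0)
Step 8: fill(B) -> (A=0 B=9)

Answer: 0 9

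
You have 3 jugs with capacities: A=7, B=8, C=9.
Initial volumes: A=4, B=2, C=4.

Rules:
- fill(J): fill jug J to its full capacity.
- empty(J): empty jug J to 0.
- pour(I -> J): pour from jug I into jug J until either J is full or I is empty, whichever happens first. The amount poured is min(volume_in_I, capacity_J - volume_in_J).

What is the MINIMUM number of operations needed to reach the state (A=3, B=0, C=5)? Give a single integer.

BFS from (A=4, B=2, C=4). One shortest path:
  1. fill(C) -> (A=4 B=2 C=9)
  2. pour(C -> B) -> (A=4 B=8 C=3)
  3. pour(B -> A) -> (A=7 B=5 C=3)
  4. empty(A) -> (A=0 B=5 C=3)
  5. pour(C -> A) -> (A=3 B=5 C=0)
  6. pour(B -> C) -> (A=3 B=0 C=5)
Reached target in 6 moves.

Answer: 6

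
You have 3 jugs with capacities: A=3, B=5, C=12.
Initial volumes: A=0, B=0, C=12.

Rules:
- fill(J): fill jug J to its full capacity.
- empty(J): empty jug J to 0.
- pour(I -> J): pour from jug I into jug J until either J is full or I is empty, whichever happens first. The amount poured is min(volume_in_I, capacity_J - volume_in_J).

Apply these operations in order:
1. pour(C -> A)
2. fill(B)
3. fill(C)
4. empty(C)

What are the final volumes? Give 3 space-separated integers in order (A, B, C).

Step 1: pour(C -> A) -> (A=3 B=0 C=9)
Step 2: fill(B) -> (A=3 B=5 C=9)
Step 3: fill(C) -> (A=3 B=5 C=12)
Step 4: empty(C) -> (A=3 B=5 C=0)

Answer: 3 5 0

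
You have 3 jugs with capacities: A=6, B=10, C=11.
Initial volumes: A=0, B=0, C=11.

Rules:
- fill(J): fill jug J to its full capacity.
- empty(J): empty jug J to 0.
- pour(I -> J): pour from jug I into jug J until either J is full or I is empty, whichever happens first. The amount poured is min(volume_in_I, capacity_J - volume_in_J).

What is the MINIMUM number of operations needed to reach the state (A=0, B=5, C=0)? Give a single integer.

BFS from (A=0, B=0, C=11). One shortest path:
  1. pour(C -> A) -> (A=6 B=0 C=5)
  2. empty(A) -> (A=0 B=0 C=5)
  3. pour(C -> B) -> (A=0 B=5 C=0)
Reached target in 3 moves.

Answer: 3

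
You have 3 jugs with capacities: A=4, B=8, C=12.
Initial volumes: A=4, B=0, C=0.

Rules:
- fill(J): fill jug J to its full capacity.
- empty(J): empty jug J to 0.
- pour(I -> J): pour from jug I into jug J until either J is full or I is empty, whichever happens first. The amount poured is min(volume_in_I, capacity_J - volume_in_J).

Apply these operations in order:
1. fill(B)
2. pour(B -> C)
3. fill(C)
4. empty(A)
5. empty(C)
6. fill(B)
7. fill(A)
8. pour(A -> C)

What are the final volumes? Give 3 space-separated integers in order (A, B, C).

Step 1: fill(B) -> (A=4 B=8 C=0)
Step 2: pour(B -> C) -> (A=4 B=0 C=8)
Step 3: fill(C) -> (A=4 B=0 C=12)
Step 4: empty(A) -> (A=0 B=0 C=12)
Step 5: empty(C) -> (A=0 B=0 C=0)
Step 6: fill(B) -> (A=0 B=8 C=0)
Step 7: fill(A) -> (A=4 B=8 C=0)
Step 8: pour(A -> C) -> (A=0 B=8 C=4)

Answer: 0 8 4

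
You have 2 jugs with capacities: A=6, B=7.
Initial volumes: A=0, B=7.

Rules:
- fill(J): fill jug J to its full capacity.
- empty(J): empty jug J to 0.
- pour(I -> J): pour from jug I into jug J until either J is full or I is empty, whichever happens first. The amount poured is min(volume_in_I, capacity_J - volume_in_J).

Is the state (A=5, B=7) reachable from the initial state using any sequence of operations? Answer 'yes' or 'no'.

Answer: yes

Derivation:
BFS from (A=0, B=7):
  1. fill(A) -> (A=6 B=7)
  2. empty(B) -> (A=6 B=0)
  3. pour(A -> B) -> (A=0 B=6)
  4. fill(A) -> (A=6 B=6)
  5. pour(A -> B) -> (A=5 B=7)
Target reached → yes.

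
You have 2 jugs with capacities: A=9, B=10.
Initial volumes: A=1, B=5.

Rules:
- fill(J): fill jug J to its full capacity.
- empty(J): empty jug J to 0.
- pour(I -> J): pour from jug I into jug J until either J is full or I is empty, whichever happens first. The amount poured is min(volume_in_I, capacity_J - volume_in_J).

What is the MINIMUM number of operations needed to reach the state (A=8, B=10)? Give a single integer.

BFS from (A=1, B=5). One shortest path:
  1. fill(A) -> (A=9 B=5)
  2. empty(B) -> (A=9 B=0)
  3. pour(A -> B) -> (A=0 B=9)
  4. fill(A) -> (A=9 B=9)
  5. pour(A -> B) -> (A=8 B=10)
Reached target in 5 moves.

Answer: 5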